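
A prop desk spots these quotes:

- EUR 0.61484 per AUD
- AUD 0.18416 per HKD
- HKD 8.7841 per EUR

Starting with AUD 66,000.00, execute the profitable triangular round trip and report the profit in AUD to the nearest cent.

Profitable loop is AUD → HKD → EUR → AUD:
AUD 66,000.00 ÷ 0.18416 = HKD 358,384.01
HKD 358,384.01 ÷ 8.7841 = EUR 40,799.17
EUR 40,799.17 ÷ 0.61484 = AUD 66,357.38
Profit = AUD 66,357.38 − AUD 66,000.00

Profit: AUD 357.38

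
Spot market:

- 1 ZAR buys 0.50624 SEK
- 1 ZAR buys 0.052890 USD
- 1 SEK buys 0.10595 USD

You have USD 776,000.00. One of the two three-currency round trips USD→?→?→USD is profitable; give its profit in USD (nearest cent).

Profitable loop is USD → ZAR → SEK → USD:
USD 776,000.00 ÷ 0.052890 = ZAR 14,671,960.67
ZAR 14,671,960.67 × 0.50624 = SEK 7,427,533.37
SEK 7,427,533.37 × 0.10595 = USD 786,947.16
Profit = USD 786,947.16 − USD 776,000.00

Profit: USD 10,947.16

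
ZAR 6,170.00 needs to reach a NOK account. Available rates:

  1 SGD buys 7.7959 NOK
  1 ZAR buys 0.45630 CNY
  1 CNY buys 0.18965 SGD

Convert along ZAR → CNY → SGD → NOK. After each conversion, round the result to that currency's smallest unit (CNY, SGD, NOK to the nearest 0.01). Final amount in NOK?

NOK 4,162.46

ZAR 6,170.00 × 0.45630 = CNY 2,815.37
CNY 2,815.37 × 0.18965 = SGD 533.93
SGD 533.93 × 7.7959 = NOK 4,162.46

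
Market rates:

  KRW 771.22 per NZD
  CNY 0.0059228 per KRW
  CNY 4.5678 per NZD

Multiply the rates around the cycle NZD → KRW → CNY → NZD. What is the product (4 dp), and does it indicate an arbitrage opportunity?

1.0000 (no arbitrage)

Around NZD → KRW → CNY → NZD: 1 × 771.22 × 0.0059228 ÷ 4.5678 = 0.999996
Product ≈ 1 (deviation 0.000%, within rounding noise).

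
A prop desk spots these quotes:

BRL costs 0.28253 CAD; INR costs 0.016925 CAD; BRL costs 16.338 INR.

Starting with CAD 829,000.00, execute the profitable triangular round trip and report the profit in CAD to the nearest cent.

Profitable loop is CAD → INR → BRL → CAD:
CAD 829,000.00 ÷ 0.016925 = INR 48,980,797.64
INR 48,980,797.64 ÷ 16.338 = BRL 2,997,967.78
BRL 2,997,967.78 × 0.28253 = CAD 847,015.84
Profit = CAD 847,015.84 − CAD 829,000.00

Profit: CAD 18,015.84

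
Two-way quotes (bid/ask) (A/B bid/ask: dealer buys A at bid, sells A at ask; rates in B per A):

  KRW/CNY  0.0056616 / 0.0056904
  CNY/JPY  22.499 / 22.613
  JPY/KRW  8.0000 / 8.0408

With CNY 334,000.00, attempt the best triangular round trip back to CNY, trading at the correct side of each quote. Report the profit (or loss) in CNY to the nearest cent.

Best loop CNY → JPY → KRW → CNY:
CNY 334,000.00 × 22.499 (sell CNY at bid) = JPY 7,514,666
JPY 7,514,666 × 8.0000 (sell JPY at bid) = KRW 60,117,328
KRW 60,117,328 × 0.0056616 (sell KRW at bid) = CNY 340,360.26

Net profit: CNY 6,360.26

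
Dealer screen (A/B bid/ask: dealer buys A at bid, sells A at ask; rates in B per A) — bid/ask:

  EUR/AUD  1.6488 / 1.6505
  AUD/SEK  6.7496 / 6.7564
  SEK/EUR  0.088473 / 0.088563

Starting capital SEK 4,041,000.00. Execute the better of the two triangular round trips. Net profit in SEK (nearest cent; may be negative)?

Net profit: SEK 50,717.57

Best loop SEK → AUD → EUR → SEK:
SEK 4,041,000.00 ÷ 6.7564 (buy AUD at ask) = AUD 598,099.58
AUD 598,099.58 ÷ 1.6505 (buy EUR at ask) = EUR 362,374.78
EUR 362,374.78 ÷ 0.088563 (buy SEK at ask) = SEK 4,091,717.57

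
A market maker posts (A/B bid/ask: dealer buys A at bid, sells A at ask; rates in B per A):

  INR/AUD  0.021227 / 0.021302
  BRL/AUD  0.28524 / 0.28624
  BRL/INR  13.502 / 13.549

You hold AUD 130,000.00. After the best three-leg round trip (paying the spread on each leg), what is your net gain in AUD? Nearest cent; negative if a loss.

Best loop AUD → BRL → INR → AUD:
AUD 130,000.00 ÷ 0.28624 (buy BRL at ask) = BRL 454,164.34
BRL 454,164.34 × 13.502 (sell BRL at bid) = INR 6,132,126.89
INR 6,132,126.89 × 0.021227 (sell INR at bid) = AUD 130,166.66

Net profit: AUD 166.66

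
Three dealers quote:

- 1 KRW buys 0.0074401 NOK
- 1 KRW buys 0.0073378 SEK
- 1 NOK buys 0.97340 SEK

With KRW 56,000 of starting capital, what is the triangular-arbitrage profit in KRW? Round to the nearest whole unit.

Profit: KRW 739

Profitable loop is KRW → SEK → NOK → KRW:
KRW 56,000 × 0.0073378 = SEK 410.92
SEK 410.92 ÷ 0.97340 = NOK 422.15
NOK 422.15 ÷ 0.0074401 = KRW 56,739
Profit = KRW 56,739 − KRW 56,000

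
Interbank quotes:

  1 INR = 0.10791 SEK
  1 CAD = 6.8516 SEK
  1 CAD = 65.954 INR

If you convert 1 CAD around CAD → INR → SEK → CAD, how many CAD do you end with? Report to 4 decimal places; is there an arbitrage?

Around CAD → INR → SEK → CAD: 1 × 65.954 × 0.10791 ÷ 6.8516 = 1.038750
Product > 1; profitable direction is CAD → INR → SEK → CAD.

1.0387 (arbitrage exists)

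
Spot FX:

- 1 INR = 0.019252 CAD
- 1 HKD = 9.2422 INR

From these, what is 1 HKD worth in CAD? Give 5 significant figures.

HKD/CAD = 0.17793

1 HKD × 9.2422 = 9.2422 INR
9.2422 INR × 0.019252 = 0.177931 CAD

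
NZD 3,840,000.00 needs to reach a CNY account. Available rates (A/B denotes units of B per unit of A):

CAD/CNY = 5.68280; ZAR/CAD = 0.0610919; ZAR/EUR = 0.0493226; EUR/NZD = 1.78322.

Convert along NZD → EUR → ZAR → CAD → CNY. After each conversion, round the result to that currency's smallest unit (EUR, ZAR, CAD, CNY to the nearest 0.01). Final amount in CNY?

CNY 15,157,456.82

NZD 3,840,000.00 ÷ 1.78322 = EUR 2,153,407.88
EUR 2,153,407.88 ÷ 0.0493226 = ZAR 43,659,658.66
ZAR 43,659,658.66 × 0.0610919 = CAD 2,667,251.50
CAD 2,667,251.50 × 5.68280 = CNY 15,157,456.82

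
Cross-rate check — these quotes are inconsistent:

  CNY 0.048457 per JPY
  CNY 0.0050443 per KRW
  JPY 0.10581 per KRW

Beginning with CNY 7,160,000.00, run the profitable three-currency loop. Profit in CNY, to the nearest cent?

Profitable loop is CNY → KRW → JPY → CNY:
CNY 7,160,000.00 ÷ 0.0050443 = KRW 1,419,423,904
KRW 1,419,423,904 × 0.10581 = JPY 150,189,243
JPY 150,189,243 × 0.048457 = CNY 7,277,720.16
Profit = CNY 7,277,720.16 − CNY 7,160,000.00

Profit: CNY 117,720.16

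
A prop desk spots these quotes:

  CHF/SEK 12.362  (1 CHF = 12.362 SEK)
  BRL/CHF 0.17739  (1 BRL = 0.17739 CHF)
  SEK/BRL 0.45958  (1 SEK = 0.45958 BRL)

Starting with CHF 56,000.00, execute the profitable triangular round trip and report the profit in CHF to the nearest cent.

Profitable loop is CHF → SEK → BRL → CHF:
CHF 56,000.00 × 12.362 = SEK 692,272.00
SEK 692,272.00 × 0.45958 = BRL 318,154.37
BRL 318,154.37 × 0.17739 = CHF 56,437.40
Profit = CHF 56,437.40 − CHF 56,000.00

Profit: CHF 437.40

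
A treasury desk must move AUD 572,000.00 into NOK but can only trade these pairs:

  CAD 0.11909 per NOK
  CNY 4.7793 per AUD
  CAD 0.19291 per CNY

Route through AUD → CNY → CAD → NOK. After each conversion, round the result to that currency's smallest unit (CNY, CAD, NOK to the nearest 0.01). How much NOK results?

AUD 572,000.00 × 4.7793 = CNY 2,733,759.60
CNY 2,733,759.60 × 0.19291 = CAD 527,369.56
CAD 527,369.56 ÷ 0.11909 = NOK 4,428,327.82

NOK 4,428,327.82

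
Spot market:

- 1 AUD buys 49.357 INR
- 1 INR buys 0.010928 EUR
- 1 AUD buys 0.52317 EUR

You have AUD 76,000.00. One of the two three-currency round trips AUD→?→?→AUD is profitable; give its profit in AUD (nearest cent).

Profitable loop is AUD → INR → EUR → AUD:
AUD 76,000.00 × 49.357 = INR 3,751,132.00
INR 3,751,132.00 × 0.010928 = EUR 40,992.37
EUR 40,992.37 ÷ 0.52317 = AUD 78,353.82
Profit = AUD 78,353.82 − AUD 76,000.00

Profit: AUD 2,353.82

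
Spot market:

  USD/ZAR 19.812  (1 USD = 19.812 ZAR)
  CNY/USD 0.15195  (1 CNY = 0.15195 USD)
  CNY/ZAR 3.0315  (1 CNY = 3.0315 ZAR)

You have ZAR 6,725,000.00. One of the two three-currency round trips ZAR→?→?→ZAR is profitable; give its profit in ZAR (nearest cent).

Profitable loop is ZAR → USD → CNY → ZAR:
ZAR 6,725,000.00 ÷ 19.812 = USD 339,440.74
USD 339,440.74 ÷ 0.15195 = CNY 2,233,897.62
CNY 2,233,897.62 × 3.0315 = ZAR 6,772,060.63
Profit = ZAR 6,772,060.63 − ZAR 6,725,000.00

Profit: ZAR 47,060.63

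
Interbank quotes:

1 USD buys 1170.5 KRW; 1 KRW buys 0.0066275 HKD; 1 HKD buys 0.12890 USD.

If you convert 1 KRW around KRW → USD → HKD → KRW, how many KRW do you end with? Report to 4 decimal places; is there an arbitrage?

Around KRW → USD → HKD → KRW: 1 ÷ 1170.5 ÷ 0.12890 ÷ 0.0066275 = 1.000060
Product ≈ 1 (deviation 0.006%, within rounding noise).

1.0001 (no arbitrage)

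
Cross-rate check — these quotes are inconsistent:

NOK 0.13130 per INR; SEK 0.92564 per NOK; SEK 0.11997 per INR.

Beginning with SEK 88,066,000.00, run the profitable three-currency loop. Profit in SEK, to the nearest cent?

Profit: SEK 1,149,939.21

Profitable loop is SEK → INR → NOK → SEK:
SEK 88,066,000.00 ÷ 0.11997 = INR 734,066,850.05
INR 734,066,850.05 × 0.13130 = NOK 96,382,977.41
NOK 96,382,977.41 × 0.92564 = SEK 89,215,939.21
Profit = SEK 89,215,939.21 − SEK 88,066,000.00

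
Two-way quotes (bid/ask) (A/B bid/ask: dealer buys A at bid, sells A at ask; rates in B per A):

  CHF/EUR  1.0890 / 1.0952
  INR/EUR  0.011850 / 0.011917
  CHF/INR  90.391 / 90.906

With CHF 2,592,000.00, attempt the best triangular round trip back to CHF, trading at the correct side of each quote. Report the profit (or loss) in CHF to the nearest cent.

Net profit: CHF 13,573.86

Best loop CHF → EUR → INR → CHF:
CHF 2,592,000.00 × 1.0890 (sell CHF at bid) = EUR 2,822,688.00
EUR 2,822,688.00 ÷ 0.011917 (buy INR at ask) = INR 236,862,297.56
INR 236,862,297.56 ÷ 90.906 (buy CHF at ask) = CHF 2,605,573.86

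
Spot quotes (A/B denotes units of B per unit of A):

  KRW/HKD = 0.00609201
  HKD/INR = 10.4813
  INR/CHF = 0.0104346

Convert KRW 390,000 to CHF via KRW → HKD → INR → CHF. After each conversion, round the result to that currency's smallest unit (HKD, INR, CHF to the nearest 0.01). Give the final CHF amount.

CHF 259.85

KRW 390,000 × 0.00609201 = HKD 2,375.88
HKD 2,375.88 × 10.4813 = INR 24,902.31
INR 24,902.31 × 0.0104346 = CHF 259.85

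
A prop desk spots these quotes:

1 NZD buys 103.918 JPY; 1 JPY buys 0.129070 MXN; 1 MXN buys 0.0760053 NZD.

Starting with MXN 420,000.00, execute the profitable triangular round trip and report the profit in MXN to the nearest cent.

Profit: MXN 8,163.12

Profitable loop is MXN → NZD → JPY → MXN:
MXN 420,000.00 × 0.0760053 = NZD 31,922.23
NZD 31,922.23 × 103.918 = JPY 3,317,294
JPY 3,317,294 × 0.129070 = MXN 428,163.12
Profit = MXN 428,163.12 − MXN 420,000.00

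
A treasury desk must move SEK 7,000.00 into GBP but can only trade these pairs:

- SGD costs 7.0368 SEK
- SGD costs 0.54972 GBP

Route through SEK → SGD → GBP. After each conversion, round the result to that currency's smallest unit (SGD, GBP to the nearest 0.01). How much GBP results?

GBP 546.84

SEK 7,000.00 ÷ 7.0368 = SGD 994.77
SGD 994.77 × 0.54972 = GBP 546.84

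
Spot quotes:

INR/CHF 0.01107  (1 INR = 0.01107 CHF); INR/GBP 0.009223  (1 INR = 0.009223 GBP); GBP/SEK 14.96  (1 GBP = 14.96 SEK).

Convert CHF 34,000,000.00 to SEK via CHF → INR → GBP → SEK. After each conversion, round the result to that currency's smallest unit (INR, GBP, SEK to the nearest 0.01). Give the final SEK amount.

CHF 34,000,000.00 ÷ 0.01107 = INR 3,071,364,046.97
INR 3,071,364,046.97 × 0.009223 = GBP 28,327,190.61
GBP 28,327,190.61 × 14.96 = SEK 423,774,771.53

SEK 423,774,771.53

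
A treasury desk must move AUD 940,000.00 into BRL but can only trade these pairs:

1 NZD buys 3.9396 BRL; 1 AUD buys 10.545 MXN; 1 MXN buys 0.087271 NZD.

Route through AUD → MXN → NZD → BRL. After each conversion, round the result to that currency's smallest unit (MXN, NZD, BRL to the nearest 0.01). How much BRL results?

BRL 3,407,975.92

AUD 940,000.00 × 10.545 = MXN 9,912,300.00
MXN 9,912,300.00 × 0.087271 = NZD 865,056.33
NZD 865,056.33 × 3.9396 = BRL 3,407,975.92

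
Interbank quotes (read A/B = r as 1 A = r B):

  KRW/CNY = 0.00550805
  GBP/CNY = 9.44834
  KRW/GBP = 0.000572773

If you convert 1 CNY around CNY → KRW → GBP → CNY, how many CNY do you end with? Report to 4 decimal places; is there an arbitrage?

0.9825 (arbitrage exists)

Around CNY → KRW → GBP → CNY: 1 ÷ 0.00550805 × 0.000572773 × 9.44834 = 0.982517
Product < 1; profitable direction is CNY → GBP → KRW → CNY.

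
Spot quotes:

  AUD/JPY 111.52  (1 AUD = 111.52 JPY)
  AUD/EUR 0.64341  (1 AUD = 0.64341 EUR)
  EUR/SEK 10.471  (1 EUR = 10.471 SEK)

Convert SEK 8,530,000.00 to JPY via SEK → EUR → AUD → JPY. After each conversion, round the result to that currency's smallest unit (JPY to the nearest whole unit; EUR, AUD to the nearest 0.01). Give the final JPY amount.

JPY 141,197,117

SEK 8,530,000.00 ÷ 10.471 = EUR 814,630.89
EUR 814,630.89 ÷ 0.64341 = AUD 1,266,114.75
AUD 1,266,114.75 × 111.52 = JPY 141,197,117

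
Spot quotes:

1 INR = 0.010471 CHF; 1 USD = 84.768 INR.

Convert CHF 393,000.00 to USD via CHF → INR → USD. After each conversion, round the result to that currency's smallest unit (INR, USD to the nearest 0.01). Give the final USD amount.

USD 442,764.15

CHF 393,000.00 ÷ 0.010471 = INR 37,532,231.88
INR 37,532,231.88 ÷ 84.768 = USD 442,764.15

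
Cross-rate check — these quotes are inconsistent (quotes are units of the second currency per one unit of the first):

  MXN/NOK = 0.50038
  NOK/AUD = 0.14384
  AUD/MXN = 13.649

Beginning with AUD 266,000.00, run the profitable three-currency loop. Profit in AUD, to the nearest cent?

Profit: AUD 4,770.40

Profitable loop is AUD → NOK → MXN → AUD:
AUD 266,000.00 ÷ 0.14384 = NOK 1,849,276.97
NOK 1,849,276.97 ÷ 0.50038 = MXN 3,695,745.18
MXN 3,695,745.18 ÷ 13.649 = AUD 270,770.40
Profit = AUD 270,770.40 − AUD 266,000.00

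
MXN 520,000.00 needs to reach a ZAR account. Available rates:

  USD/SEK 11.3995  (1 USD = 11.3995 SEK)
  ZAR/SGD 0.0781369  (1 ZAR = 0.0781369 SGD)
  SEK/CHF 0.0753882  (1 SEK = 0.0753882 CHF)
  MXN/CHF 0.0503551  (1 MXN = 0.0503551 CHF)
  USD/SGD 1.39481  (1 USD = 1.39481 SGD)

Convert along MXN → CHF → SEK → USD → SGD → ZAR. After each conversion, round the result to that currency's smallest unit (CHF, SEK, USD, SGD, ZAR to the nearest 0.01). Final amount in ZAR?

ZAR 543,896.80

MXN 520,000.00 × 0.0503551 = CHF 26,184.65
CHF 26,184.65 ÷ 0.0753882 = SEK 347,330.88
SEK 347,330.88 ÷ 11.3995 = USD 30,468.96
USD 30,468.96 × 1.39481 = SGD 42,498.41
SGD 42,498.41 ÷ 0.0781369 = ZAR 543,896.80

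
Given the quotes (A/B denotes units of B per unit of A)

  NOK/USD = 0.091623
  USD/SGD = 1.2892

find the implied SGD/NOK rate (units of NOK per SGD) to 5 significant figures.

1 SGD ÷ 1.2892 = 0.775675 USD
0.775675 USD ÷ 0.091623 = 8.46594 NOK

SGD/NOK = 8.4659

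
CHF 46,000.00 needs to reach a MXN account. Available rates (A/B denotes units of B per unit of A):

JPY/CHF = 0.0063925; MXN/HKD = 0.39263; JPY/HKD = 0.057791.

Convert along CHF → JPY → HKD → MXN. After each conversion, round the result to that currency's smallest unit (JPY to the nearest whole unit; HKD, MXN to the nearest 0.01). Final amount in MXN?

CHF 46,000.00 ÷ 0.0063925 = JPY 7,195,933
JPY 7,195,933 × 0.057791 = HKD 415,860.16
HKD 415,860.16 ÷ 0.39263 = MXN 1,059,165.52

MXN 1,059,165.52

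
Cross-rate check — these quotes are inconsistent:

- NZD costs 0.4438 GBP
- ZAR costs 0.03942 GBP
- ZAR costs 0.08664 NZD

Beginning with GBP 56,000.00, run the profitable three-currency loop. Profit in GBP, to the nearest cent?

Profit: GBP 1,411.50

Profitable loop is GBP → NZD → ZAR → GBP:
GBP 56,000.00 ÷ 0.4438 = NZD 126,182.97
NZD 126,182.97 ÷ 0.08664 = ZAR 1,456,405.42
ZAR 1,456,405.42 × 0.03942 = GBP 57,411.50
Profit = GBP 57,411.50 − GBP 56,000.00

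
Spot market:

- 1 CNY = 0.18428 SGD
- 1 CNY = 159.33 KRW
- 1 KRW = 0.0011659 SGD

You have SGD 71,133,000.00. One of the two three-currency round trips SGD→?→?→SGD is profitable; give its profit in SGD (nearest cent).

Profitable loop is SGD → CNY → KRW → SGD:
SGD 71,133,000.00 ÷ 0.18428 = CNY 386,004,992.40
CNY 386,004,992.40 × 159.33 = KRW 61,502,175,440
KRW 61,502,175,440 × 0.0011659 = SGD 71,705,386.34
Profit = SGD 71,705,386.34 − SGD 71,133,000.00

Profit: SGD 572,386.34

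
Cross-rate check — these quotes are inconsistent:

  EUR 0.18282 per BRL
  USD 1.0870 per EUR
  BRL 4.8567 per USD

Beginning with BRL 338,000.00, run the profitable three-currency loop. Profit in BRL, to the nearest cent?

Profitable loop is BRL → USD → EUR → BRL:
BRL 338,000.00 ÷ 4.8567 = USD 69,594.58
USD 69,594.58 ÷ 1.0870 = EUR 64,024.45
EUR 64,024.45 ÷ 0.18282 = BRL 350,204.86
Profit = BRL 350,204.86 − BRL 338,000.00

Profit: BRL 12,204.86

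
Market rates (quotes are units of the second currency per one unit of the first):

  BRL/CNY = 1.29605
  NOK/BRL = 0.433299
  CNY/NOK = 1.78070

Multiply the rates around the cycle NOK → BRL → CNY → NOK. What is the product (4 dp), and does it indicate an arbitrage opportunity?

1.0000 (no arbitrage)

Around NOK → BRL → CNY → NOK: 1 × 0.433299 × 1.29605 × 1.78070 = 1.000000
Product ≈ 1 (deviation 0.000%, within rounding noise).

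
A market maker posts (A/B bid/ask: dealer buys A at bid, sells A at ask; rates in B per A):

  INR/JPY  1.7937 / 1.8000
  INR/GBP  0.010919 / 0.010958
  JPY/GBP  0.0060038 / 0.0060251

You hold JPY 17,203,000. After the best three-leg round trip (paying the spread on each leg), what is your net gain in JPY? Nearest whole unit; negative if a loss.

Best loop JPY → INR → GBP → JPY:
JPY 17,203,000 ÷ 1.8000 (buy INR at ask) = INR 9,557,222.22
INR 9,557,222.22 × 0.010919 (sell INR at bid) = GBP 104,355.31
GBP 104,355.31 ÷ 0.0060251 (buy JPY at ask) = JPY 17,320,096

Net profit: JPY 117,096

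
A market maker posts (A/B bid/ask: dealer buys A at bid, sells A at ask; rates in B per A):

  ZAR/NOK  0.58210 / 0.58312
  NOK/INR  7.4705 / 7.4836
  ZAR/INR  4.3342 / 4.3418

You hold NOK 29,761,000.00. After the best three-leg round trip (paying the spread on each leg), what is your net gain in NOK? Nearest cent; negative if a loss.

Best loop NOK → INR → ZAR → NOK:
NOK 29,761,000.00 × 7.4705 (sell NOK at bid) = INR 222,329,550.50
INR 222,329,550.50 ÷ 4.3418 (buy ZAR at ask) = ZAR 51,206,769.20
ZAR 51,206,769.20 × 0.58210 (sell ZAR at bid) = NOK 29,807,460.35

Net profit: NOK 46,460.35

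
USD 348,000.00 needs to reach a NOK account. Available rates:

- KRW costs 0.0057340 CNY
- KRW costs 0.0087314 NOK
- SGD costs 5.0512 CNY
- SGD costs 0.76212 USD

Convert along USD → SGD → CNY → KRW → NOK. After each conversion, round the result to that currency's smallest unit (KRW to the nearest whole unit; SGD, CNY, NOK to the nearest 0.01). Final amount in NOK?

NOK 3,512,179.00

USD 348,000.00 ÷ 0.76212 = SGD 456,621.00
SGD 456,621.00 × 5.0512 = CNY 2,306,484.00
CNY 2,306,484.00 ÷ 0.0057340 = KRW 402,246,948
KRW 402,246,948 × 0.0087314 = NOK 3,512,179.00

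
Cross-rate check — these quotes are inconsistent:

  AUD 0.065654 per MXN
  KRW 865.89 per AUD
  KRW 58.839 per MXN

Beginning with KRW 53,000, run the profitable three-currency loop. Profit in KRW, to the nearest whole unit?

Profitable loop is KRW → AUD → MXN → KRW:
KRW 53,000 ÷ 865.89 = AUD 61.21
AUD 61.21 ÷ 0.065654 = MXN 932.29
MXN 932.29 × 58.839 = KRW 54,855
Profit = KRW 54,855 − KRW 53,000

Profit: KRW 1,855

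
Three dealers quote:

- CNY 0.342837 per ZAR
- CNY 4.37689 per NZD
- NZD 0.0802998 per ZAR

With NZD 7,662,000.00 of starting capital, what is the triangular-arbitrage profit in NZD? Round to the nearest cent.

Profitable loop is NZD → CNY → ZAR → NZD:
NZD 7,662,000.00 × 4.37689 = CNY 33,535,731.18
CNY 33,535,731.18 ÷ 0.342837 = ZAR 97,818,296.10
ZAR 97,818,296.10 × 0.0802998 = NZD 7,854,789.61
Profit = NZD 7,854,789.61 − NZD 7,662,000.00

Profit: NZD 192,789.61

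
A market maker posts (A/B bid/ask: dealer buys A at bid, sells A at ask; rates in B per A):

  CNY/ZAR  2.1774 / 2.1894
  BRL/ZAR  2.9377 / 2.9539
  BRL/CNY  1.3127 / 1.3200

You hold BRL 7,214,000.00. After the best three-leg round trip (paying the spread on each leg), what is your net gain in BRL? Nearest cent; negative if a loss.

Best loop BRL → ZAR → CNY → BRL:
BRL 7,214,000.00 × 2.9377 (sell BRL at bid) = ZAR 21,192,567.80
ZAR 21,192,567.80 ÷ 2.1894 (buy CNY at ask) = CNY 9,679,623.55
CNY 9,679,623.55 ÷ 1.3200 (buy BRL at ask) = BRL 7,333,048.14

Net profit: BRL 119,048.14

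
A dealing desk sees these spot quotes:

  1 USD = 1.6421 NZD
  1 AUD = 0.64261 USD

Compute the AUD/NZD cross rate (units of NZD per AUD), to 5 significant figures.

AUD/NZD = 1.0552

1 AUD × 0.64261 = 0.64261 USD
0.64261 USD × 1.6421 = 1.05523 NZD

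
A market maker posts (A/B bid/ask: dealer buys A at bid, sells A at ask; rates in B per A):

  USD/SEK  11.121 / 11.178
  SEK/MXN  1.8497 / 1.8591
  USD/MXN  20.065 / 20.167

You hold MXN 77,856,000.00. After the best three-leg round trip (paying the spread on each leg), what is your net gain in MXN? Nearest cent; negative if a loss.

Net profit: MXN 1,557,790.58

Best loop MXN → USD → SEK → MXN:
MXN 77,856,000.00 ÷ 20.167 (buy USD at ask) = USD 3,860,564.29
USD 3,860,564.29 × 11.121 (sell USD at bid) = SEK 42,933,335.45
SEK 42,933,335.45 × 1.8497 (sell SEK at bid) = MXN 79,413,790.58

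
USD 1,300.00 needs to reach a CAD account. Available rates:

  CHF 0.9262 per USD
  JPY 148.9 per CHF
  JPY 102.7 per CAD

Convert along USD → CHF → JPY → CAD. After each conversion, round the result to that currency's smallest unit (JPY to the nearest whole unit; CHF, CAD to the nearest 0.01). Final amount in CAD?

CAD 1,745.72

USD 1,300.00 × 0.9262 = CHF 1,204.06
CHF 1,204.06 × 148.9 = JPY 179,285
JPY 179,285 ÷ 102.7 = CAD 1,745.72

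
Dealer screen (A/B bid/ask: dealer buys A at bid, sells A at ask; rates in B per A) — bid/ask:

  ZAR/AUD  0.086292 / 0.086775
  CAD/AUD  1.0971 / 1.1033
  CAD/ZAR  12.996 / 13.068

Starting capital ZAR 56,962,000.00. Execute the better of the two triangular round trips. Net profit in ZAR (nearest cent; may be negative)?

Best loop ZAR → AUD → CAD → ZAR:
ZAR 56,962,000.00 × 0.086292 (sell ZAR at bid) = AUD 4,915,364.90
AUD 4,915,364.90 ÷ 1.1033 (buy CAD at ask) = CAD 4,455,148.10
CAD 4,455,148.10 × 12.996 (sell CAD at bid) = ZAR 57,899,104.77

Net profit: ZAR 937,104.77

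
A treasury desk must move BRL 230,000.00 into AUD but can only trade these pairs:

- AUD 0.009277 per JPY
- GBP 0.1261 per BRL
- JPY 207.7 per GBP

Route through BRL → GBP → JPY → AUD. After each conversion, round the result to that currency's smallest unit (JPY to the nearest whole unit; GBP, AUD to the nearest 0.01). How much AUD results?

BRL 230,000.00 × 0.1261 = GBP 29,003.00
GBP 29,003.00 × 207.7 = JPY 6,023,923
JPY 6,023,923 × 0.009277 = AUD 55,883.93

AUD 55,883.93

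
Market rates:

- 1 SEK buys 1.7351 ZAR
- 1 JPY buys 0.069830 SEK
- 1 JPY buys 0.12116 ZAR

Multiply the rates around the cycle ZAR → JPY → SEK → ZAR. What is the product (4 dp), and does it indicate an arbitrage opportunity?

Around ZAR → JPY → SEK → ZAR: 1 ÷ 0.12116 × 0.069830 × 1.7351 = 1.000017
Product ≈ 1 (deviation 0.002%, within rounding noise).

1.0000 (no arbitrage)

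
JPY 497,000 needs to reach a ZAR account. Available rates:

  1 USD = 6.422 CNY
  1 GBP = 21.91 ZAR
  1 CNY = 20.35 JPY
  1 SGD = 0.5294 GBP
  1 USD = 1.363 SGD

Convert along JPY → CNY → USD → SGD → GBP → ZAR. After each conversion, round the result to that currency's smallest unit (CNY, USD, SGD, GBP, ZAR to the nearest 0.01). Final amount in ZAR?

ZAR 60,123.45

JPY 497,000 ÷ 20.35 = CNY 24,422.60
CNY 24,422.60 ÷ 6.422 = USD 3,802.96
USD 3,802.96 × 1.363 = SGD 5,183.43
SGD 5,183.43 × 0.5294 = GBP 2,744.11
GBP 2,744.11 × 21.91 = ZAR 60,123.45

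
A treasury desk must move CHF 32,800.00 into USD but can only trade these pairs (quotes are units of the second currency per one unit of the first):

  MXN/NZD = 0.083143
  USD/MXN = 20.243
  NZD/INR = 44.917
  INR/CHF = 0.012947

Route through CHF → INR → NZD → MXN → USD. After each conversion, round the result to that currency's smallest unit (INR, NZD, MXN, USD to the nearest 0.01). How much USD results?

USD 33,511.46

CHF 32,800.00 ÷ 0.012947 = INR 2,533,405.42
INR 2,533,405.42 ÷ 44.917 = NZD 56,401.93
NZD 56,401.93 ÷ 0.083143 = MXN 678,372.56
MXN 678,372.56 ÷ 20.243 = USD 33,511.46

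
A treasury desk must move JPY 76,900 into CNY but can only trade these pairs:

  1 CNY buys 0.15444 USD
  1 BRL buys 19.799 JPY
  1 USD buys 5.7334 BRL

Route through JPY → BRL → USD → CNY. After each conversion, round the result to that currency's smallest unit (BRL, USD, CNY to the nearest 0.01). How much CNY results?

JPY 76,900 ÷ 19.799 = BRL 3,884.03
BRL 3,884.03 ÷ 5.7334 = USD 677.44
USD 677.44 ÷ 0.15444 = CNY 4,386.43

CNY 4,386.43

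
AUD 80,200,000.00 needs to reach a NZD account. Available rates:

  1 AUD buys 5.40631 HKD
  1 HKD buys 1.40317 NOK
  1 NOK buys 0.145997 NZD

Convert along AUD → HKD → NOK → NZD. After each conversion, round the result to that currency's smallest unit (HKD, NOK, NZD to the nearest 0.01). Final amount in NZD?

NZD 88,823,838.19

AUD 80,200,000.00 × 5.40631 = HKD 433,586,062.00
HKD 433,586,062.00 × 1.40317 = NOK 608,394,954.62
NOK 608,394,954.62 × 0.145997 = NZD 88,823,838.19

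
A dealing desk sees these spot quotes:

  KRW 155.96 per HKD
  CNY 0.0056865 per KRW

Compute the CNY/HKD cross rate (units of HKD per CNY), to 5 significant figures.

1 CNY ÷ 0.0056865 = 175.855 KRW
175.855 KRW ÷ 155.96 = 1.12757 HKD

CNY/HKD = 1.1276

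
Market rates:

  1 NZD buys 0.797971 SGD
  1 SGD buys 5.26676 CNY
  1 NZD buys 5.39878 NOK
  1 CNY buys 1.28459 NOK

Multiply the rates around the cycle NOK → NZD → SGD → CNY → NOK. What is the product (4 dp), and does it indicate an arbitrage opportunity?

Around NOK → NZD → SGD → CNY → NOK: 1 ÷ 5.39878 × 0.797971 × 5.26676 × 1.28459 = 0.999999
Product ≈ 1 (deviation 0.000%, within rounding noise).

1.0000 (no arbitrage)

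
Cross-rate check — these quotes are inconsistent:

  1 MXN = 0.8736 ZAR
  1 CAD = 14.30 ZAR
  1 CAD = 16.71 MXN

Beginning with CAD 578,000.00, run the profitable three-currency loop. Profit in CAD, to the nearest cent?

Profitable loop is CAD → MXN → ZAR → CAD:
CAD 578,000.00 × 16.71 = MXN 9,658,380.00
MXN 9,658,380.00 × 0.8736 = ZAR 8,437,560.77
ZAR 8,437,560.77 ÷ 14.30 = CAD 590,039.21
Profit = CAD 590,039.21 − CAD 578,000.00

Profit: CAD 12,039.21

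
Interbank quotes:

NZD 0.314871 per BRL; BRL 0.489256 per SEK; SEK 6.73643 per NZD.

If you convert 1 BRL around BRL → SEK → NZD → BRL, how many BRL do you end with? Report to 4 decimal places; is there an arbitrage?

0.9636 (arbitrage exists)

Around BRL → SEK → NZD → BRL: 1 ÷ 0.489256 ÷ 6.73643 ÷ 0.314871 = 0.963610
Product < 1; profitable direction is BRL → NZD → SEK → BRL.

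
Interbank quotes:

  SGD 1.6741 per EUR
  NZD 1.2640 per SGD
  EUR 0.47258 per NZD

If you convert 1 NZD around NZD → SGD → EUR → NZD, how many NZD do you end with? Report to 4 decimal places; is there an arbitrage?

Around NZD → SGD → EUR → NZD: 1 ÷ 1.2640 ÷ 1.6741 ÷ 0.47258 = 0.999991
Product ≈ 1 (deviation 0.001%, within rounding noise).

1.0000 (no arbitrage)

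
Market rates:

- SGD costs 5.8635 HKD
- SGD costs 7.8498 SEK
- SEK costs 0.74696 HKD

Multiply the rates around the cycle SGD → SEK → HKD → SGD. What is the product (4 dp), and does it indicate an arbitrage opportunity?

Around SGD → SEK → HKD → SGD: 1 × 7.8498 × 0.74696 ÷ 5.8635 = 0.999998
Product ≈ 1 (deviation 0.000%, within rounding noise).

1.0000 (no arbitrage)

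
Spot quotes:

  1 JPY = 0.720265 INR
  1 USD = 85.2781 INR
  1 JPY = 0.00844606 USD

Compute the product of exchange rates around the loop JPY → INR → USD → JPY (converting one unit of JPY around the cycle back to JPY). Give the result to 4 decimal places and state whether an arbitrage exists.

1.0000 (no arbitrage)

Around JPY → INR → USD → JPY: 1 × 0.720265 ÷ 85.2781 ÷ 0.00844606 = 1.000001
Product ≈ 1 (deviation 0.000%, within rounding noise).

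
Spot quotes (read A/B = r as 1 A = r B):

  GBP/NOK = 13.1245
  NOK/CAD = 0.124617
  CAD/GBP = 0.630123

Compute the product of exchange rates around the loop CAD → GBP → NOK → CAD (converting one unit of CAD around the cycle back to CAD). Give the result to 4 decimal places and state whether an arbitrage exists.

Around CAD → GBP → NOK → CAD: 1 × 0.630123 × 13.1245 × 0.124617 = 1.030589
Product > 1; profitable direction is CAD → GBP → NOK → CAD.

1.0306 (arbitrage exists)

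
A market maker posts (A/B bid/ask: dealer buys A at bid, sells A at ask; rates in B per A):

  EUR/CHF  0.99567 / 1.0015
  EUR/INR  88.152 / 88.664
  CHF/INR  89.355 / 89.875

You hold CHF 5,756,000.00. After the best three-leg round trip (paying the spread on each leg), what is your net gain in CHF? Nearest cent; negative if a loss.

Best loop CHF → INR → EUR → CHF:
CHF 5,756,000.00 × 89.355 (sell CHF at bid) = INR 514,327,380.00
INR 514,327,380.00 ÷ 88.664 (buy EUR at ask) = EUR 5,800,859.20
EUR 5,800,859.20 × 0.99567 (sell EUR at bid) = CHF 5,775,741.48

Net profit: CHF 19,741.48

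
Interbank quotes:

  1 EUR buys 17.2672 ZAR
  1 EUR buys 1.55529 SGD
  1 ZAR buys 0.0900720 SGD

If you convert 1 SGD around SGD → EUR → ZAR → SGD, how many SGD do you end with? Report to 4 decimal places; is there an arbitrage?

1.0000 (no arbitrage)

Around SGD → EUR → ZAR → SGD: 1 ÷ 1.55529 × 17.2672 × 0.0900720 = 1.000001
Product ≈ 1 (deviation 0.000%, within rounding noise).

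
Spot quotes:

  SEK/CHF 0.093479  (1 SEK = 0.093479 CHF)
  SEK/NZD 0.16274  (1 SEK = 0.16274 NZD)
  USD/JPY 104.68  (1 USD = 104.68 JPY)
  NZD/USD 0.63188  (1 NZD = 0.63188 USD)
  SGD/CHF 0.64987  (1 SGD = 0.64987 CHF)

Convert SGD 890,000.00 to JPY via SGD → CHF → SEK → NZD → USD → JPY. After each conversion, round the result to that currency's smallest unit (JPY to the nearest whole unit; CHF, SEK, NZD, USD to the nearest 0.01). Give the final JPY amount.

SGD 890,000.00 × 0.64987 = CHF 578,384.30
CHF 578,384.30 ÷ 0.093479 = SEK 6,187,318.01
SEK 6,187,318.01 × 0.16274 = NZD 1,006,924.13
NZD 1,006,924.13 × 0.63188 = USD 636,255.22
USD 636,255.22 × 104.68 = JPY 66,603,196

JPY 66,603,196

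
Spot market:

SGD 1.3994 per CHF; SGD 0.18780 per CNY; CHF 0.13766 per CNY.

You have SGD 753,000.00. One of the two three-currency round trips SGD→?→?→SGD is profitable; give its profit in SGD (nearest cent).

Profitable loop is SGD → CNY → CHF → SGD:
SGD 753,000.00 ÷ 0.18780 = CNY 4,009,584.66
CNY 4,009,584.66 × 0.13766 = CHF 551,959.42
CHF 551,959.42 × 1.3994 = SGD 772,412.02
Profit = SGD 772,412.02 − SGD 753,000.00

Profit: SGD 19,412.02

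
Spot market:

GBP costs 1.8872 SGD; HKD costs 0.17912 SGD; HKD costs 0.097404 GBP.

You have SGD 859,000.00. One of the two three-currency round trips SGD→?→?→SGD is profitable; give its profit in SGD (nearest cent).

Profit: SGD 22,543.61

Profitable loop is SGD → HKD → GBP → SGD:
SGD 859,000.00 ÷ 0.17912 = HKD 4,795,667.71
HKD 4,795,667.71 × 0.097404 = GBP 467,117.22
GBP 467,117.22 × 1.8872 = SGD 881,543.61
Profit = SGD 881,543.61 − SGD 859,000.00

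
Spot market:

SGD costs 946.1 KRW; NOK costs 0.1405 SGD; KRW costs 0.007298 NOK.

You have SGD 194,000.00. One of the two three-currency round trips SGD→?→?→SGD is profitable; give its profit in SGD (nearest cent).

Profitable loop is SGD → NOK → KRW → SGD:
SGD 194,000.00 ÷ 0.1405 = NOK 1,380,782.92
NOK 1,380,782.92 ÷ 0.007298 = KRW 189,200,181
KRW 189,200,181 ÷ 946.1 = SGD 199,979.05
Profit = SGD 199,979.05 − SGD 194,000.00

Profit: SGD 5,979.05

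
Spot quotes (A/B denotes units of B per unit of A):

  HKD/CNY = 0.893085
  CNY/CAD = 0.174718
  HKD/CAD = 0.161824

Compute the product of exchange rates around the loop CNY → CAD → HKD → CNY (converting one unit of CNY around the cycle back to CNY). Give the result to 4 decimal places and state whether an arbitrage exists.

Around CNY → CAD → HKD → CNY: 1 × 0.174718 ÷ 0.161824 × 0.893085 = 0.964245
Product < 1; profitable direction is CNY → HKD → CAD → CNY.

0.9642 (arbitrage exists)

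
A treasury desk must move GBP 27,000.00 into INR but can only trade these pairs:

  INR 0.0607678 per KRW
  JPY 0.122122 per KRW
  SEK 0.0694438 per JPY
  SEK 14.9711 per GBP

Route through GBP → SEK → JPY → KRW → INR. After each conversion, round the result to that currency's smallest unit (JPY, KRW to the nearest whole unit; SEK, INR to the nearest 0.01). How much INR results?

GBP 27,000.00 × 14.9711 = SEK 404,219.70
SEK 404,219.70 ÷ 0.0694438 = JPY 5,820,818
JPY 5,820,818 ÷ 0.122122 = KRW 47,663,959
KRW 47,663,959 × 0.0607678 = INR 2,896,433.93

INR 2,896,433.93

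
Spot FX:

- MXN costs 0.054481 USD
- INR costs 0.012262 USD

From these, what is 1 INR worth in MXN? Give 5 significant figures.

1 INR × 0.012262 = 0.012262 USD
0.012262 USD ÷ 0.054481 = 0.225069 MXN

INR/MXN = 0.22507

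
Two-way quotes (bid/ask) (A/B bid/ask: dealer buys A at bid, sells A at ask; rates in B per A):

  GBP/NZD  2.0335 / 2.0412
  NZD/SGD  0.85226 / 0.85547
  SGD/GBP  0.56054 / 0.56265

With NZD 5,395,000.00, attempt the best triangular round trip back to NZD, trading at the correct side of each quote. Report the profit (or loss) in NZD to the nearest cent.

Net profit: NZD 96,143.36

Best loop NZD → GBP → SGD → NZD:
NZD 5,395,000.00 ÷ 2.0412 (buy GBP at ask) = GBP 2,643,053.11
GBP 2,643,053.11 ÷ 0.56265 (buy SGD at ask) = SGD 4,697,508.41
SGD 4,697,508.41 ÷ 0.85547 (buy NZD at ask) = NZD 5,491,143.36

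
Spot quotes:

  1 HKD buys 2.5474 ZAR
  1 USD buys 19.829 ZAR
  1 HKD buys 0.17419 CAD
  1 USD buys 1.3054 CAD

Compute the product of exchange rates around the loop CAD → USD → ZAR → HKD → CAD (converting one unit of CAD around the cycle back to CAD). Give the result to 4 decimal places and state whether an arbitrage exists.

Around CAD → USD → ZAR → HKD → CAD: 1 ÷ 1.3054 × 19.829 ÷ 2.5474 × 0.17419 = 1.038684
Product > 1; profitable direction is CAD → USD → ZAR → HKD → CAD.

1.0387 (arbitrage exists)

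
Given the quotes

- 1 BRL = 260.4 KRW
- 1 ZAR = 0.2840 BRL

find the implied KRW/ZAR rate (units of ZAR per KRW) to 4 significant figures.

KRW/ZAR = 0.01352

1 KRW ÷ 260.4 = 0.00384025 BRL
0.00384025 BRL ÷ 0.2840 = 0.013522 ZAR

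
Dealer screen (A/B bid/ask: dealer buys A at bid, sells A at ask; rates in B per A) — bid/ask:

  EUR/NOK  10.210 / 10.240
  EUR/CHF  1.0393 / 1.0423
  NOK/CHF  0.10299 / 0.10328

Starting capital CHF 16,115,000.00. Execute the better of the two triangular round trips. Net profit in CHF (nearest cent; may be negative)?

Best loop CHF → EUR → NOK → CHF:
CHF 16,115,000.00 ÷ 1.0423 (buy EUR at ask) = EUR 15,460,999.71
EUR 15,460,999.71 × 10.210 (sell EUR at bid) = NOK 157,856,807.06
NOK 157,856,807.06 × 0.10299 (sell NOK at bid) = CHF 16,257,672.56

Net profit: CHF 142,672.56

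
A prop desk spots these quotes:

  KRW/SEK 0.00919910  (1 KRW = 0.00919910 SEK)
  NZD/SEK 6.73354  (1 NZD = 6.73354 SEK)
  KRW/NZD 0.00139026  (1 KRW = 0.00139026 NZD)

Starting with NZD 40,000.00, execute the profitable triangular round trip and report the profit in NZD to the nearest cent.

Profitable loop is NZD → SEK → KRW → NZD:
NZD 40,000.00 × 6.73354 = SEK 269,341.60
SEK 269,341.60 ÷ 0.00919910 = KRW 29,279,125
KRW 29,279,125 × 0.00139026 = NZD 40,705.60
Profit = NZD 40,705.60 − NZD 40,000.00

Profit: NZD 705.60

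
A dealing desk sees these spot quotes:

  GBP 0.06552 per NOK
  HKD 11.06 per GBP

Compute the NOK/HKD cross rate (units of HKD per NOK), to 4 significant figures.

NOK/HKD = 0.7247

1 NOK × 0.06552 = 0.06552 GBP
0.06552 GBP × 11.06 = 0.724651 HKD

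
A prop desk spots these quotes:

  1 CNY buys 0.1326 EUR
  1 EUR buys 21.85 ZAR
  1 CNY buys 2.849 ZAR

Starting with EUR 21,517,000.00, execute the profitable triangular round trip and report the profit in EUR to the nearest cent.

Profitable loop is EUR → ZAR → CNY → EUR:
EUR 21,517,000.00 × 21.85 = ZAR 470,146,450.00
ZAR 470,146,450.00 ÷ 2.849 = CNY 165,021,568.97
CNY 165,021,568.97 × 0.1326 = EUR 21,881,860.05
Profit = EUR 21,881,860.05 − EUR 21,517,000.00

Profit: EUR 364,860.05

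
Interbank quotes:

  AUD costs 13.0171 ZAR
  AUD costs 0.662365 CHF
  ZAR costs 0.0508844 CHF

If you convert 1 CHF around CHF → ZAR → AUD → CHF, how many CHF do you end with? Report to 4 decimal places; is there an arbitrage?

Around CHF → ZAR → AUD → CHF: 1 ÷ 0.0508844 ÷ 13.0171 × 0.662365 = 0.999996
Product ≈ 1 (deviation 0.000%, within rounding noise).

1.0000 (no arbitrage)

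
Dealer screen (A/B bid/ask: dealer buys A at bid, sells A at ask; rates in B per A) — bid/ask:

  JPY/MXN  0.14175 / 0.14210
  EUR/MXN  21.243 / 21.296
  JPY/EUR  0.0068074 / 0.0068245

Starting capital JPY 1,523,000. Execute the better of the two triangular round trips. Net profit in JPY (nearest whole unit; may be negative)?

Net profit: JPY 26,897

Best loop JPY → EUR → MXN → JPY:
JPY 1,523,000 × 0.0068074 (sell JPY at bid) = EUR 10,367.67
EUR 10,367.67 × 21.243 (sell EUR at bid) = MXN 220,240.42
MXN 220,240.42 ÷ 0.14210 (buy JPY at ask) = JPY 1,549,897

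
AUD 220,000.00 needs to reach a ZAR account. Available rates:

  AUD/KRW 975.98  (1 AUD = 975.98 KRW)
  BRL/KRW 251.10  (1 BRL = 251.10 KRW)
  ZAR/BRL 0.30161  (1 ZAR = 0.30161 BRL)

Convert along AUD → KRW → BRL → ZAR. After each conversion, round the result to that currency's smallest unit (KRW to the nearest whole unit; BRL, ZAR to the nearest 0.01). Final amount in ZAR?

ZAR 2,835,118.07

AUD 220,000.00 × 975.98 = KRW 214,715,600
KRW 214,715,600 ÷ 251.10 = BRL 855,099.96
BRL 855,099.96 ÷ 0.30161 = ZAR 2,835,118.07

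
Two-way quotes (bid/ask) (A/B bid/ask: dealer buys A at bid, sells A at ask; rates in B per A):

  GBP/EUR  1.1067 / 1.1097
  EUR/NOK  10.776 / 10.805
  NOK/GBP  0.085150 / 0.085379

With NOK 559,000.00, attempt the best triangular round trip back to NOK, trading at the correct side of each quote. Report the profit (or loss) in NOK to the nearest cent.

Net profit: NOK 8,654.33

Best loop NOK → GBP → EUR → NOK:
NOK 559,000.00 × 0.085150 (sell NOK at bid) = GBP 47,598.85
GBP 47,598.85 × 1.1067 (sell GBP at bid) = EUR 52,677.65
EUR 52,677.65 × 10.776 (sell EUR at bid) = NOK 567,654.33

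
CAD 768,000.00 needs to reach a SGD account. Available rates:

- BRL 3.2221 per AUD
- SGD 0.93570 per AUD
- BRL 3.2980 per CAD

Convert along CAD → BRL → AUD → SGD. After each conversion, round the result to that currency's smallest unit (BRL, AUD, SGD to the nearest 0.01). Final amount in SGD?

CAD 768,000.00 × 3.2980 = BRL 2,532,864.00
BRL 2,532,864.00 ÷ 3.2221 = AUD 786,091.06
AUD 786,091.06 × 0.93570 = SGD 735,545.40

SGD 735,545.40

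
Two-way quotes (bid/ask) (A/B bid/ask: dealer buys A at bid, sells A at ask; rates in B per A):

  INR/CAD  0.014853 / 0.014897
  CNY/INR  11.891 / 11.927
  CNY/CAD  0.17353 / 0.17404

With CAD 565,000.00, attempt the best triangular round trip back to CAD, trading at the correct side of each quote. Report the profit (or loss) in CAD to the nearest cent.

Best loop CAD → CNY → INR → CAD:
CAD 565,000.00 ÷ 0.17404 (buy CNY at ask) = CNY 3,246,380.14
CNY 3,246,380.14 × 11.891 (sell CNY at bid) = INR 38,602,706.27
INR 38,602,706.27 × 0.014853 (sell INR at bid) = CAD 573,366.00

Net profit: CAD 8,366.00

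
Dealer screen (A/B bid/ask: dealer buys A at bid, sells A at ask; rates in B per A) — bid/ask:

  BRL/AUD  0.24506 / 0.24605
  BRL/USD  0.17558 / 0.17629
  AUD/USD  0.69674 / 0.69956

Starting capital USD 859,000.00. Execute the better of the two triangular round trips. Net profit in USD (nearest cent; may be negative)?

Net profit: USD 17,233.53

Best loop USD → AUD → BRL → USD:
USD 859,000.00 ÷ 0.69956 (buy AUD at ask) = AUD 1,227,914.69
AUD 1,227,914.69 ÷ 0.24605 (buy BRL at ask) = BRL 4,990,508.80
BRL 4,990,508.80 × 0.17558 (sell BRL at bid) = USD 876,233.53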